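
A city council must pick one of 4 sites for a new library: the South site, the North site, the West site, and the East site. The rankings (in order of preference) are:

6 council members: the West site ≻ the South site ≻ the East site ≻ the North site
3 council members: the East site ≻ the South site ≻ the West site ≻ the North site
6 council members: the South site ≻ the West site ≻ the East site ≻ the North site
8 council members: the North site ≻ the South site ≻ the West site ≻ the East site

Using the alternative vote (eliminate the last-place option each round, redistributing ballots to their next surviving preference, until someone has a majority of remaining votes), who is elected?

the South site

Round 1: the South site 6, the North site 8, the West site 6, the East site 3. Eliminate the East site.
Round 2: the South site 9, the North site 8, the West site 6. Eliminate the West site.
Round 3: the South site 15, the North site 8. The South site has a majority.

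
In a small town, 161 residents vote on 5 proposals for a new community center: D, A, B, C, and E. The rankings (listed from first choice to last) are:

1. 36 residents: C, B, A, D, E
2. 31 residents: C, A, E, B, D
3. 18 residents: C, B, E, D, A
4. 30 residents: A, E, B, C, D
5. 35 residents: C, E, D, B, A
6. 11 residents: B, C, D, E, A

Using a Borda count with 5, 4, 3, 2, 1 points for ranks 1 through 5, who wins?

C

D: 36·2 + 31·1 + 18·2 + 30·1 + 35·3 + 11·3 = 307
A: 36·3 + 31·4 + 18·1 + 30·5 + 35·1 + 11·1 = 446
B: 36·4 + 31·2 + 18·4 + 30·3 + 35·2 + 11·5 = 493
C: 36·5 + 31·5 + 18·5 + 30·2 + 35·5 + 11·4 = 704
E: 36·1 + 31·3 + 18·3 + 30·4 + 35·4 + 11·2 = 465
C has the highest Borda score (704).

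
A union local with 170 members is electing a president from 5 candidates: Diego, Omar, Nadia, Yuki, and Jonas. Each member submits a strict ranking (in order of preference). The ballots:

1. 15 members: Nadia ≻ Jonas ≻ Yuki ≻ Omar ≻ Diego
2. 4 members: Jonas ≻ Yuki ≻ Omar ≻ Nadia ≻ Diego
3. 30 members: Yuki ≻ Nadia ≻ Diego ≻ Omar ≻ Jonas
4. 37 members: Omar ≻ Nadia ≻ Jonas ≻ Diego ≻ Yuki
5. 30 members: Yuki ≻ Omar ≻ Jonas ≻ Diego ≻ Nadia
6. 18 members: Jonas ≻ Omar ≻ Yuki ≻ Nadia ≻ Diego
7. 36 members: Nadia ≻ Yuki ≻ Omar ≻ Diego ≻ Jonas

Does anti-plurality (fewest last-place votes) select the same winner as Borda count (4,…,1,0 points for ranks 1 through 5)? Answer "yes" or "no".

Anti-plurality — last-place votes: Diego 37, Omar 0, Nadia 30, Yuki 37, Jonas 66. Winner: Omar.
Borda — scores: Diego 163, Omar 417, Nadia 427, Yuki 426, Jonas 267. Winner: Nadia.
The two methods disagree.

no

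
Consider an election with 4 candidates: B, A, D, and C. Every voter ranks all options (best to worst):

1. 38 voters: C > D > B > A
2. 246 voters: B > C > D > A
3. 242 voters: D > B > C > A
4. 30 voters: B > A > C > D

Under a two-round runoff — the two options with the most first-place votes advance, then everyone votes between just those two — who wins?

D

Round 1 first-place votes: B 276, A 0, D 242, C 38.
B and D advance.
Runoff: B is preferred to D by 276 voters; D by 280.
D wins the runoff.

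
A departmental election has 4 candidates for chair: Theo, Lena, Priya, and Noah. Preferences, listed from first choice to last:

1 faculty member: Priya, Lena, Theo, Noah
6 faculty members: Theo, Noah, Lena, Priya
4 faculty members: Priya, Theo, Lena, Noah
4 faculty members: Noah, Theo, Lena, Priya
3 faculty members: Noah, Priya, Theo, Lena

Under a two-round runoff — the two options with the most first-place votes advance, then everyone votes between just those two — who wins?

Theo

Round 1 first-place votes: Theo 6, Lena 0, Priya 5, Noah 7.
Noah and Theo advance.
Runoff: Noah is preferred to Theo by 7 voters; Theo by 11.
Theo wins the runoff.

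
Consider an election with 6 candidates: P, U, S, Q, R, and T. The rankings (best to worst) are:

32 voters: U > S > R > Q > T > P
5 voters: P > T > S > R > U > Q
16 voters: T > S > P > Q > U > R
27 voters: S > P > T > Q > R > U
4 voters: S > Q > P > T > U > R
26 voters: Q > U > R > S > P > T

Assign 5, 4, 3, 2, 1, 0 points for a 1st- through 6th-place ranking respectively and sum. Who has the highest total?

P: 32·0 + 5·5 + 16·3 + 27·4 + 4·3 + 26·1 = 219
U: 32·5 + 5·1 + 16·1 + 27·0 + 4·1 + 26·4 = 289
S: 32·4 + 5·3 + 16·4 + 27·5 + 4·5 + 26·2 = 414
Q: 32·2 + 5·0 + 16·2 + 27·2 + 4·4 + 26·5 = 296
R: 32·3 + 5·2 + 16·0 + 27·1 + 4·0 + 26·3 = 211
T: 32·1 + 5·4 + 16·5 + 27·3 + 4·2 + 26·0 = 221
S has the highest Borda score (414).

S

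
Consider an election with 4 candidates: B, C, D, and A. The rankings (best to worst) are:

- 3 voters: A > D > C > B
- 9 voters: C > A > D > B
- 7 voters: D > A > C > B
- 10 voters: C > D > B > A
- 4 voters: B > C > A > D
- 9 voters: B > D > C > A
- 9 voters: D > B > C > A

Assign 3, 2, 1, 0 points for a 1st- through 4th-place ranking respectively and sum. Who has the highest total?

B: 3·0 + 9·0 + 7·0 + 10·1 + 4·3 + 9·3 + 9·2 = 67
C: 3·1 + 9·3 + 7·1 + 10·3 + 4·2 + 9·1 + 9·1 = 93
D: 3·2 + 9·1 + 7·3 + 10·2 + 4·0 + 9·2 + 9·3 = 101
A: 3·3 + 9·2 + 7·2 + 10·0 + 4·1 + 9·0 + 9·0 = 45
D has the highest Borda score (101).

D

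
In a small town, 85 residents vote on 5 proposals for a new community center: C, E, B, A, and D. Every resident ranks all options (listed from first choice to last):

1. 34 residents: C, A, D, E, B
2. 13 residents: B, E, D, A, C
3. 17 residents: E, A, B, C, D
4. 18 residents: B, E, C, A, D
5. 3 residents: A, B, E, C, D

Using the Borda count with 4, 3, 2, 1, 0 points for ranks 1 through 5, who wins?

E

C: 34·4 + 13·0 + 17·1 + 18·2 + 3·1 = 192
E: 34·1 + 13·3 + 17·4 + 18·3 + 3·2 = 201
B: 34·0 + 13·4 + 17·2 + 18·4 + 3·3 = 167
A: 34·3 + 13·1 + 17·3 + 18·1 + 3·4 = 196
D: 34·2 + 13·2 + 17·0 + 18·0 + 3·0 = 94
E has the highest Borda score (201).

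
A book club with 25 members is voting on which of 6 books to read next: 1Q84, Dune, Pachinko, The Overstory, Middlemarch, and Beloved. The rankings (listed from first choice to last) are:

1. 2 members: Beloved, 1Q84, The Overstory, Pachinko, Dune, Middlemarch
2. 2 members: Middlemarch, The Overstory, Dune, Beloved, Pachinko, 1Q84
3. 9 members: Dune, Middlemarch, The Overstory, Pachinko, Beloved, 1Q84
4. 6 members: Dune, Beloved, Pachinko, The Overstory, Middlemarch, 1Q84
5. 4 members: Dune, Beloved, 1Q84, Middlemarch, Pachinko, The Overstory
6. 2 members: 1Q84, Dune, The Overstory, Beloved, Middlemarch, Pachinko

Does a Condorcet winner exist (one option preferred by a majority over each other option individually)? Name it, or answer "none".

Dune

Dune vs 1Q84: 21–4 for Dune.
Dune vs Pachinko: 23–2 for Dune.
Dune vs The Overstory: 21–4 for Dune.
Dune vs Middlemarch: 23–2 for Dune.
Dune vs Beloved: 23–2 for Dune.
Dune beats every other option head-to-head.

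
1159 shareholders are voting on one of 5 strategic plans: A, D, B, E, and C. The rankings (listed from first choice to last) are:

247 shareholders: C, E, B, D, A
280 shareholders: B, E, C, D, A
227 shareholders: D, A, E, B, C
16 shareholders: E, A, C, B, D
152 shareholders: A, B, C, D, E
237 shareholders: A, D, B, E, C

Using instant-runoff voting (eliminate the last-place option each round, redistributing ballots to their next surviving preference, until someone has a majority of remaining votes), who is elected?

Round 1: A 389, D 227, B 280, E 16, C 247. Eliminate E.
Round 2: A 405, D 227, B 280, C 247. Eliminate D.
Round 3: A 632, B 280, C 247. A has a majority.

A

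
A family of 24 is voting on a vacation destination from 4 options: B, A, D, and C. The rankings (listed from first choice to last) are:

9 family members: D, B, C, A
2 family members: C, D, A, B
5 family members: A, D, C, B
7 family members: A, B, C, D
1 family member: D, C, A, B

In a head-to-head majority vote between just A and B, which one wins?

A

Voters preferring A to B: 15; preferring B to A: 9.
A wins the head-to-head.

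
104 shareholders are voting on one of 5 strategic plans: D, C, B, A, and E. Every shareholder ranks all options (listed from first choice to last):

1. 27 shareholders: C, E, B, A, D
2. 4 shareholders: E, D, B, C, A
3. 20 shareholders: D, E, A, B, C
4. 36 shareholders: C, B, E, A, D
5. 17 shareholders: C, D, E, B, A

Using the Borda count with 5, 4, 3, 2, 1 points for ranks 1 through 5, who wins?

C

D: 27·1 + 4·4 + 20·5 + 36·1 + 17·4 = 247
C: 27·5 + 4·2 + 20·1 + 36·5 + 17·5 = 428
B: 27·3 + 4·3 + 20·2 + 36·4 + 17·2 = 311
A: 27·2 + 4·1 + 20·3 + 36·2 + 17·1 = 207
E: 27·4 + 4·5 + 20·4 + 36·3 + 17·3 = 367
C has the highest Borda score (428).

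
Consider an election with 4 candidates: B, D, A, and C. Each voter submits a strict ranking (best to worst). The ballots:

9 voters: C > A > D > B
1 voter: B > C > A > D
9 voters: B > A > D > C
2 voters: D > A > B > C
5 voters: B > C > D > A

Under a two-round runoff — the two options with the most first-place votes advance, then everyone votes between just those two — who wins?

Round 1 first-place votes: B 15, D 2, A 0, C 9.
B and C advance.
Runoff: B is preferred to C by 17 voters; C by 9.
B wins the runoff.

B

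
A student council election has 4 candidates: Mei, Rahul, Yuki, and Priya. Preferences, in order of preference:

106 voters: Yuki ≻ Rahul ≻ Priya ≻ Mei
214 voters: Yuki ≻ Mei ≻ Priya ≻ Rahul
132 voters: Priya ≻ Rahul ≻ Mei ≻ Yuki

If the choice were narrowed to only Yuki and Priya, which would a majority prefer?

Yuki

Voters preferring Yuki to Priya: 320; preferring Priya to Yuki: 132.
Yuki wins the head-to-head.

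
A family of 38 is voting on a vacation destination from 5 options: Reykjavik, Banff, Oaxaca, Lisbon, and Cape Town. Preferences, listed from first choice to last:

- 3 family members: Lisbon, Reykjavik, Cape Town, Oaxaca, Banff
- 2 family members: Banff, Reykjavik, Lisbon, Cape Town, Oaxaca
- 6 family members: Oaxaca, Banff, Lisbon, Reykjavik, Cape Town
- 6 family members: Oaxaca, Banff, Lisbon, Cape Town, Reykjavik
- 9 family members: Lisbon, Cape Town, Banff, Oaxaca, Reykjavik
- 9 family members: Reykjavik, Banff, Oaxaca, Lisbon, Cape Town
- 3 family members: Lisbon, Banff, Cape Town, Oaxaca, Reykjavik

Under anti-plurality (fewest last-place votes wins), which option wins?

Last-place votes: Reykjavik 18, Banff 3, Oaxaca 2, Lisbon 0, Cape Town 15.
Lisbon is ranked last by the fewest voters, so Lisbon wins.

Lisbon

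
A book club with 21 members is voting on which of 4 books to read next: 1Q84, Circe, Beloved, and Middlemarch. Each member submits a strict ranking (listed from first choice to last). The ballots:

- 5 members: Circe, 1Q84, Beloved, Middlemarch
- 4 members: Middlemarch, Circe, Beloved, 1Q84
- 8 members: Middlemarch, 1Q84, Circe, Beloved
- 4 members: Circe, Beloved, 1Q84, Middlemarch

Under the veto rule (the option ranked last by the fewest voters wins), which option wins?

Circe

Last-place votes: 1Q84 4, Circe 0, Beloved 8, Middlemarch 9.
Circe is ranked last by the fewest voters, so Circe wins.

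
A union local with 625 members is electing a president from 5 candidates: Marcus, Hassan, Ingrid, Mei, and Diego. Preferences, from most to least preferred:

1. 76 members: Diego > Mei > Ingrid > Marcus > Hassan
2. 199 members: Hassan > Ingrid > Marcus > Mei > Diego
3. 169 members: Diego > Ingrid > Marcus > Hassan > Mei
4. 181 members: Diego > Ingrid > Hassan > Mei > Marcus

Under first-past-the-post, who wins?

Diego

First-place votes: Marcus 0, Hassan 199, Ingrid 0, Mei 0, Diego 426.
Diego has the most first-place votes.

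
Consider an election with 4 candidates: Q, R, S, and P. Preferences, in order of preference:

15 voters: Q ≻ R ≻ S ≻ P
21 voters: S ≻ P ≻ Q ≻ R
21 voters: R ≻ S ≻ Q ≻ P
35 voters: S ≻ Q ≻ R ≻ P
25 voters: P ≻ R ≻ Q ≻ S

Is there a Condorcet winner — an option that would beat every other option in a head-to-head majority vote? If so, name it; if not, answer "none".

none

Checking pairwise contests:
S beats Q 77–40.
Q beats R 71–46.
R beats S 61–56.
Q beats P 71–46.
Every option loses at least one head-to-head, so there is no Condorcet winner.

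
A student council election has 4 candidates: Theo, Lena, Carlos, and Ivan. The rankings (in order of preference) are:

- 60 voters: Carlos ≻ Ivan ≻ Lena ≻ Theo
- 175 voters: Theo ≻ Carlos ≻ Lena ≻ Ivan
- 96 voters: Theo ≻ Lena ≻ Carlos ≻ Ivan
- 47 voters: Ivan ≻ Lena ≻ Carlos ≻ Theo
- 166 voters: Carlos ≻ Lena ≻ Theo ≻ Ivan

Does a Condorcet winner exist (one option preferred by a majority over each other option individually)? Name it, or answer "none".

Carlos vs Theo: 273–271 for Carlos.
Carlos vs Lena: 401–143 for Carlos.
Carlos vs Ivan: 497–47 for Carlos.
Carlos beats every other option head-to-head.

Carlos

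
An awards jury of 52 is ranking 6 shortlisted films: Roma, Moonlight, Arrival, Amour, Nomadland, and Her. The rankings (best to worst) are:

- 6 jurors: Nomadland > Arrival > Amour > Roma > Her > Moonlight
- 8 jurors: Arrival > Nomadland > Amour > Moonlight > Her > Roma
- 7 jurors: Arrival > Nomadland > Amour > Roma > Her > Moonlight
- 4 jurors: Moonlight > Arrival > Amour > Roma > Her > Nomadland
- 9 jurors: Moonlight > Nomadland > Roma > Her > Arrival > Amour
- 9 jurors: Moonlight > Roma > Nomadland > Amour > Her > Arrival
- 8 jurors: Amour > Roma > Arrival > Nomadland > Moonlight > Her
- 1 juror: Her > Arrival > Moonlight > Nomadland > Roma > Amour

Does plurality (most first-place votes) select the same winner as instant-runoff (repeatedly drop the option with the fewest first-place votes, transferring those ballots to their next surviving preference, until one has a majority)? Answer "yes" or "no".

Plurality — first-place votes: Roma 0, Moonlight 22, Arrival 15, Amour 8, Nomadland 6, Her 1. Winner: Moonlight.
Instant-runoff — R1 Roma 0, Moonlight 22, Arrival 15, Amour 8, Nomadland 6, Her 1 (Roma out); R2 Moonlight 22, Arrival 15, Amour 8, Nomadland 6, Her 1 (Her out); R3 Moonlight 22, Arrival 16, Amour 8, Nomadland 6 (Nomadland out); R4 Moonlight 22, Arrival 22, Amour 8 (Amour out); R5 Moonlight 22, Arrival 30 (Arrival winner). Winner: Arrival.
The two methods disagree.

no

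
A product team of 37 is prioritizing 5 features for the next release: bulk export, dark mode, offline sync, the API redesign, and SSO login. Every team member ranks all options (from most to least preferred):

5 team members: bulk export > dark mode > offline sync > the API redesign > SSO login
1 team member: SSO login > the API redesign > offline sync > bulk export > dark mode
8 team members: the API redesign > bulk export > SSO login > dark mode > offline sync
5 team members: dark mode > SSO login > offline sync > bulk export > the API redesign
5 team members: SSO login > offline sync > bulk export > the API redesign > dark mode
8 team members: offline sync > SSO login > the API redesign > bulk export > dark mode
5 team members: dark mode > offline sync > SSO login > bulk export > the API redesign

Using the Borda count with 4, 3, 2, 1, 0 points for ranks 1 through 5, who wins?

bulk export: 5·4 + 1·1 + 8·3 + 5·1 + 5·2 + 8·1 + 5·1 = 73
dark mode: 5·3 + 1·0 + 8·1 + 5·4 + 5·0 + 8·0 + 5·4 = 63
offline sync: 5·2 + 1·2 + 8·0 + 5·2 + 5·3 + 8·4 + 5·3 = 84
the API redesign: 5·1 + 1·3 + 8·4 + 5·0 + 5·1 + 8·2 + 5·0 = 61
SSO login: 5·0 + 1·4 + 8·2 + 5·3 + 5·4 + 8·3 + 5·2 = 89
SSO login has the highest Borda score (89).

SSO login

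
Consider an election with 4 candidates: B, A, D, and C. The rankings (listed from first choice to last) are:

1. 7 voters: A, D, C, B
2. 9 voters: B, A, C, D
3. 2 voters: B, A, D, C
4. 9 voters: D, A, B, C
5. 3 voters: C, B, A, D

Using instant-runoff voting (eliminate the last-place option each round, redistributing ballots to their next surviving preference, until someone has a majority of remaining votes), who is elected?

Round 1: B 11, A 7, D 9, C 3. Eliminate C.
Round 2: B 14, A 7, D 9. Eliminate A.
Round 3: B 14, D 16. D has a majority.

D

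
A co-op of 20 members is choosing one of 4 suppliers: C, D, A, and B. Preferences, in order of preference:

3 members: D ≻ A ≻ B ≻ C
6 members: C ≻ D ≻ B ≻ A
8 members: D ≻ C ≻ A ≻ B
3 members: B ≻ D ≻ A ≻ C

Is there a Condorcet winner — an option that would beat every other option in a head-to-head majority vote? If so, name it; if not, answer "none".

D

D vs C: 14–6 for D.
D vs A: 20–0 for D.
D vs B: 17–3 for D.
D beats every other option head-to-head.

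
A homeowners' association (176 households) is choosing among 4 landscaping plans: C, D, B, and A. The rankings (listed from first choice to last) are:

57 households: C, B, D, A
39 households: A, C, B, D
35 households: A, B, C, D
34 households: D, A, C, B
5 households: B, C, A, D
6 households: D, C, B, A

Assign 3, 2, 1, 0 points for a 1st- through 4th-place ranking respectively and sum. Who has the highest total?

C

C: 57·3 + 39·2 + 35·1 + 34·1 + 5·2 + 6·2 = 340
D: 57·1 + 39·0 + 35·0 + 34·3 + 5·0 + 6·3 = 177
B: 57·2 + 39·1 + 35·2 + 34·0 + 5·3 + 6·1 = 244
A: 57·0 + 39·3 + 35·3 + 34·2 + 5·1 + 6·0 = 295
C has the highest Borda score (340).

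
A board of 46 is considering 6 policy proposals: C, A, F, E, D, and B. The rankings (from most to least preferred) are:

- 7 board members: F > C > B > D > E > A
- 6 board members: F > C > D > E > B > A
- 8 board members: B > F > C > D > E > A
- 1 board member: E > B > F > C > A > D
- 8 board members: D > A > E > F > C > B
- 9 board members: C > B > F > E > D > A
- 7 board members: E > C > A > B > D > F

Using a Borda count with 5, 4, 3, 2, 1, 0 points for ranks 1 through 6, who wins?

C: 7·4 + 6·4 + 8·3 + 1·2 + 8·1 + 9·5 + 7·4 = 159
A: 7·0 + 6·0 + 8·0 + 1·1 + 8·4 + 9·0 + 7·3 = 54
F: 7·5 + 6·5 + 8·4 + 1·3 + 8·2 + 9·3 + 7·0 = 143
E: 7·1 + 6·2 + 8·1 + 1·5 + 8·3 + 9·2 + 7·5 = 109
D: 7·2 + 6·3 + 8·2 + 1·0 + 8·5 + 9·1 + 7·1 = 104
B: 7·3 + 6·1 + 8·5 + 1·4 + 8·0 + 9·4 + 7·2 = 121
C has the highest Borda score (159).

C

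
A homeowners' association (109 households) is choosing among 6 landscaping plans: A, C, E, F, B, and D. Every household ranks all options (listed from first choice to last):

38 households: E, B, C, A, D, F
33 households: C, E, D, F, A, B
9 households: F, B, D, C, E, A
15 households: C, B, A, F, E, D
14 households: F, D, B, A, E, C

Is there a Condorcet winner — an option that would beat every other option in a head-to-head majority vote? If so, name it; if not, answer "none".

none

Checking pairwise contests:
C beats A 95–14.
B beats C 61–48.
C beats E 57–52.
C beats F 86–23.
E beats B 71–38.
C beats D 86–23.
Every option loses at least one head-to-head, so there is no Condorcet winner.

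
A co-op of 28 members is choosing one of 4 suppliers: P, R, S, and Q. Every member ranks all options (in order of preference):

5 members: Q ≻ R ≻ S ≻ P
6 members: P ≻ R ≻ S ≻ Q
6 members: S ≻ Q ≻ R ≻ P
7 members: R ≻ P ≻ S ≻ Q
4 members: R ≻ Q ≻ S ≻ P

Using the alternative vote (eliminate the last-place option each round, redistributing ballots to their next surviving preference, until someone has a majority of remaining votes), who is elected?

Round 1: P 6, R 11, S 6, Q 5. Eliminate Q.
Round 2: P 6, R 16, S 6. R has a majority.

R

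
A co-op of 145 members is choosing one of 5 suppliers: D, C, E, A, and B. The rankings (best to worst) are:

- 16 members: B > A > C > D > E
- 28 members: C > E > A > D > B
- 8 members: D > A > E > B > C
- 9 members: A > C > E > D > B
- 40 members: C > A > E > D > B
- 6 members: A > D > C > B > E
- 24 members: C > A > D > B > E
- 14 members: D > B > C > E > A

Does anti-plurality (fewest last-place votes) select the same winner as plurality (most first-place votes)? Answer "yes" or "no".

Anti-plurality — last-place votes: D 0, C 8, E 46, A 14, B 77. Winner: D.
Plurality — first-place votes: D 22, C 92, E 0, A 15, B 16. Winner: C.
The two methods disagree.

no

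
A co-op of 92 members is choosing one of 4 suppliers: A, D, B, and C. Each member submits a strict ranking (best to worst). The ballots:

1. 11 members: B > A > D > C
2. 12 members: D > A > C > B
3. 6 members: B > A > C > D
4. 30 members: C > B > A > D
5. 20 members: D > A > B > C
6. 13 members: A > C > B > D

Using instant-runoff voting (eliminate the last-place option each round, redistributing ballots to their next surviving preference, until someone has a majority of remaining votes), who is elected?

Round 1: A 13, D 32, B 17, C 30. Eliminate A.
Round 2: D 32, B 17, C 43. Eliminate B.
Round 3: D 43, C 49. C has a majority.

C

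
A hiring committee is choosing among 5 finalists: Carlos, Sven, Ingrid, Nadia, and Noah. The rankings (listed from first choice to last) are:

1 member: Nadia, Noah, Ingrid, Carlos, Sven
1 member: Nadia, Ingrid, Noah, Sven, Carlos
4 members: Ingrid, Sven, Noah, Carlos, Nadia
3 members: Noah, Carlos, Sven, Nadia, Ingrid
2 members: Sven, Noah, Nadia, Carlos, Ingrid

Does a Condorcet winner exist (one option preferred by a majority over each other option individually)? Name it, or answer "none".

Checking pairwise contests:
Sven beats Carlos 7–4.
Ingrid beats Sven 6–5.
Nadia beats Ingrid 7–4.
Carlos beats Nadia 7–4.
Sven beats Noah 6–5.
Every option loses at least one head-to-head, so there is no Condorcet winner.

none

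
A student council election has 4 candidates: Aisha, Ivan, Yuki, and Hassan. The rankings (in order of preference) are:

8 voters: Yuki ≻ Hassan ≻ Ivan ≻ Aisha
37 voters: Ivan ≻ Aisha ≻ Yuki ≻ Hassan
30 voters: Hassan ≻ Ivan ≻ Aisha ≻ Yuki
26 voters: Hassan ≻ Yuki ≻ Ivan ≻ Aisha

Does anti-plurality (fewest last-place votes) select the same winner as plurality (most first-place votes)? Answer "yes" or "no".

no

Anti-plurality — last-place votes: Aisha 34, Ivan 0, Yuki 30, Hassan 37. Winner: Ivan.
Plurality — first-place votes: Aisha 0, Ivan 37, Yuki 8, Hassan 56. Winner: Hassan.
The two methods disagree.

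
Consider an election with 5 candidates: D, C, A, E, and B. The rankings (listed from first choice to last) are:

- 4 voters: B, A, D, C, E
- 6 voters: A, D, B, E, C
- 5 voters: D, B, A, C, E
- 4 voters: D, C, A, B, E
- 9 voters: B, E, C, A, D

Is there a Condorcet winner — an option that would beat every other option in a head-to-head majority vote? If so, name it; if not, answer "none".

none

Checking pairwise contests:
A beats D 19–9.
D beats C 19–9.
B beats A 18–10.
D beats E 19–9.
D beats B 15–13.
Every option loses at least one head-to-head, so there is no Condorcet winner.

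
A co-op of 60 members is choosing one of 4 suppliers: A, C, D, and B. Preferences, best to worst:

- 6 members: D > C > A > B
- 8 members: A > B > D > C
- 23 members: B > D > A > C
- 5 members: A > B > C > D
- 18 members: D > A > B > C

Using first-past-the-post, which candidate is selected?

D

First-place votes: A 13, C 0, D 24, B 23.
D has the most first-place votes.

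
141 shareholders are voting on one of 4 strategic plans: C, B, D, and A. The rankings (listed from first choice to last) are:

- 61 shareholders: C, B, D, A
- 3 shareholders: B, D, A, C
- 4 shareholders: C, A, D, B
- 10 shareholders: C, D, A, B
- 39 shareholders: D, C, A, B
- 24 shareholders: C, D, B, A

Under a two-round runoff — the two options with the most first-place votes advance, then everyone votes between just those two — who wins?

C

Round 1 first-place votes: C 99, B 3, D 39, A 0.
C and D advance.
Runoff: C is preferred to D by 99 voters; D by 42.
C wins the runoff.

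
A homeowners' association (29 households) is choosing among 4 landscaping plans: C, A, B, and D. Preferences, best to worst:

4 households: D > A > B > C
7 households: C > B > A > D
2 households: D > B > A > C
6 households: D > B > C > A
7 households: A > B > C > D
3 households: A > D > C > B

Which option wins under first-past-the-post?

First-place votes: C 7, A 10, B 0, D 12.
D has the most first-place votes.

D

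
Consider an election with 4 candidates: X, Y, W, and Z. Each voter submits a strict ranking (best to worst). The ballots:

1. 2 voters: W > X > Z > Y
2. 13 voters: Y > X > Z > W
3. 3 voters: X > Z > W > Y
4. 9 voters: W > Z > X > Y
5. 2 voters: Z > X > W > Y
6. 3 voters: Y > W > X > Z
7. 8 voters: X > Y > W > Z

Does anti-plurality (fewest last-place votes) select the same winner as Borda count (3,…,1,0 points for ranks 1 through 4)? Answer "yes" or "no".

Anti-plurality — last-place votes: X 0, Y 16, W 13, Z 11. Winner: X.
Borda — scores: X 79, Y 64, W 52, Z 45. Winner: X.
The two methods agree.

yes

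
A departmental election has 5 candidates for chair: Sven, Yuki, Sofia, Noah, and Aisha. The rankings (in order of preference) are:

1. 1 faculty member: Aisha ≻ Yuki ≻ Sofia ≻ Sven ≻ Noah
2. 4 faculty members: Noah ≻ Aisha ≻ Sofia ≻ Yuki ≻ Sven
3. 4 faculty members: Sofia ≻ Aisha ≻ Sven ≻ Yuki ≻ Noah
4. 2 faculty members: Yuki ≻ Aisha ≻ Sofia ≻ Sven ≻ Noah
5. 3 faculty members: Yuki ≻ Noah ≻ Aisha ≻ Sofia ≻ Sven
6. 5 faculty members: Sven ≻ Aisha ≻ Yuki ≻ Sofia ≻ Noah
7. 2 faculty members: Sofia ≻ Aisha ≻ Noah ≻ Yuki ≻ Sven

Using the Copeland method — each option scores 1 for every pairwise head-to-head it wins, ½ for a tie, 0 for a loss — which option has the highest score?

Sven: beats Noah; loses to Yuki, Sofia, and Aisha → score 1.
Yuki: beats Sven, Sofia, and Noah; loses to Aisha → score 3.
Sofia: beats Sven and Noah; loses to Yuki and Aisha → score 2.
Noah: loses to Sven, Yuki, Sofia, and Aisha → score 0.
Aisha: beats Sven, Yuki, Sofia, and Noah → score 4.
Aisha has the best pairwise record.

Aisha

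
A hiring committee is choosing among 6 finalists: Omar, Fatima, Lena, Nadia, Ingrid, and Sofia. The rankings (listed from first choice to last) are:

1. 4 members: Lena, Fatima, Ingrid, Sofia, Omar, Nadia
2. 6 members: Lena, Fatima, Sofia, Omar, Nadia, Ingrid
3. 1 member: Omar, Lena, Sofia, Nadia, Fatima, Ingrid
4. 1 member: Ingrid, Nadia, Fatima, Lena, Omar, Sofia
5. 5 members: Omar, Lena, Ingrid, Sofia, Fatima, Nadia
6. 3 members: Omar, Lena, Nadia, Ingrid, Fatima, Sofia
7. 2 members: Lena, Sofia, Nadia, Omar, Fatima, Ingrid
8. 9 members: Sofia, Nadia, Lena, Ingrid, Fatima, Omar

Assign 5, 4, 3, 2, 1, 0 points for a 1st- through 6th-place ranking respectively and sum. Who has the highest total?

Lena

Omar: 4·1 + 6·2 + 1·5 + 1·1 + 5·5 + 3·5 + 2·2 + 9·0 = 66
Fatima: 4·4 + 6·4 + 1·1 + 1·3 + 5·1 + 3·1 + 2·1 + 9·1 = 63
Lena: 4·5 + 6·5 + 1·4 + 1·2 + 5·4 + 3·4 + 2·5 + 9·3 = 125
Nadia: 4·0 + 6·1 + 1·2 + 1·4 + 5·0 + 3·3 + 2·3 + 9·4 = 63
Ingrid: 4·3 + 6·0 + 1·0 + 1·5 + 5·3 + 3·2 + 2·0 + 9·2 = 56
Sofia: 4·2 + 6·3 + 1·3 + 1·0 + 5·2 + 3·0 + 2·4 + 9·5 = 92
Lena has the highest Borda score (125).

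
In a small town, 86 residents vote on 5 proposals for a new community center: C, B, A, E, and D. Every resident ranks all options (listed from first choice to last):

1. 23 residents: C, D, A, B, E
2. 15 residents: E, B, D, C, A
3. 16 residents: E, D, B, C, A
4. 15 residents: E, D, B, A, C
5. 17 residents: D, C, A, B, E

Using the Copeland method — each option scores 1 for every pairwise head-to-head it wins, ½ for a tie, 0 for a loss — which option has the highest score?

C: beats A; loses to B, E, and D → score 1.
B: beats C and A; loses to E and D → score 2.
A: loses to C, B, E, and D → score 0.
E: beats C, B, A, and D → score 4.
D: beats C, B, and A; loses to E → score 3.
E has the best pairwise record.

E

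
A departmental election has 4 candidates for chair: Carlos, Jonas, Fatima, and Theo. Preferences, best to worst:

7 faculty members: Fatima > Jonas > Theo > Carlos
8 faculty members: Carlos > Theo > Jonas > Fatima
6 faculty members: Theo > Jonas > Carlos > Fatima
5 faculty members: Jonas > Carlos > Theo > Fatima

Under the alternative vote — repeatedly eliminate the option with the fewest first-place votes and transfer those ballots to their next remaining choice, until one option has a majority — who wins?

Round 1: Carlos 8, Jonas 5, Fatima 7, Theo 6. Eliminate Jonas.
Round 2: Carlos 13, Fatima 7, Theo 6. Eliminate Theo.
Round 3: Carlos 19, Fatima 7. Carlos has a majority.

Carlos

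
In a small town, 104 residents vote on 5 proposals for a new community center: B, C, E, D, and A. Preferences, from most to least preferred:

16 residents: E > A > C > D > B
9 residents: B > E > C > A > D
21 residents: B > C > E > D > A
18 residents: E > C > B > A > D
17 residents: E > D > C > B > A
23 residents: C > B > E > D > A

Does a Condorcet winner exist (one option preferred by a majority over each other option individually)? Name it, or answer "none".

none

Checking pairwise contests:
C beats B 74–30.
E beats C 60–44.
B beats E 53–51.
B beats D 71–33.
B beats A 88–16.
Every option loses at least one head-to-head, so there is no Condorcet winner.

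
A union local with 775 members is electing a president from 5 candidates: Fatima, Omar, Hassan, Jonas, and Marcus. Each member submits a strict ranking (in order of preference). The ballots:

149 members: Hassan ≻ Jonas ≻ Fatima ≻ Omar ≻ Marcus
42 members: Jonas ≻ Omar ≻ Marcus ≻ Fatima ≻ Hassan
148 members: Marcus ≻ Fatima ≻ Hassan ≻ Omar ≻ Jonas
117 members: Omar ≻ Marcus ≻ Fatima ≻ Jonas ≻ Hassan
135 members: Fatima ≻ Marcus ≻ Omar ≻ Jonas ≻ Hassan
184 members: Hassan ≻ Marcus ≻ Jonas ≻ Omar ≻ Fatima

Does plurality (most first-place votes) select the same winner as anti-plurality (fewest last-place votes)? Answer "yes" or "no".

Plurality — first-place votes: Fatima 135, Omar 117, Hassan 333, Jonas 42, Marcus 148. Winner: Hassan.
Anti-plurality — last-place votes: Fatima 184, Omar 0, Hassan 294, Jonas 148, Marcus 149. Winner: Omar.
The two methods disagree.

no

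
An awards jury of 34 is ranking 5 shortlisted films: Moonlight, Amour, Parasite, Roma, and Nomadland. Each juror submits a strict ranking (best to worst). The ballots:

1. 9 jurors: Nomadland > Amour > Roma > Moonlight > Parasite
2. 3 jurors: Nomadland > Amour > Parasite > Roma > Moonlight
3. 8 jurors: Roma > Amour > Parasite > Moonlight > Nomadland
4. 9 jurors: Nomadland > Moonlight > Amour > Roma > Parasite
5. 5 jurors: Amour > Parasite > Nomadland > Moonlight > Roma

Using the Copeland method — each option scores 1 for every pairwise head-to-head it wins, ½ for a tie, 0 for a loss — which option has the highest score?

Nomadland

Moonlight: beats Parasite; loses to Amour, Roma, and Nomadland → score 1.
Amour: beats Moonlight, Parasite, and Roma; loses to Nomadland → score 3.
Parasite: loses to Moonlight, Amour, Roma, and Nomadland → score 0.
Roma: beats Moonlight and Parasite; loses to Amour and Nomadland → score 2.
Nomadland: beats Moonlight, Amour, Parasite, and Roma → score 4.
Nomadland has the best pairwise record.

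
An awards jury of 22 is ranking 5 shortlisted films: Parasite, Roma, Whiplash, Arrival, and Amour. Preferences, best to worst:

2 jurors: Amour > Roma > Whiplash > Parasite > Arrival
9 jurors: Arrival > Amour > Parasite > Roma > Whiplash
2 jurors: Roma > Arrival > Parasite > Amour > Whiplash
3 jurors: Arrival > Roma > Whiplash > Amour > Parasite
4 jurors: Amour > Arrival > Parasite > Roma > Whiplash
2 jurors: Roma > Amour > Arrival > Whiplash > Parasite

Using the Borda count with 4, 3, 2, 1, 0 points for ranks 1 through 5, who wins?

Arrival

Parasite: 2·1 + 9·2 + 2·2 + 3·0 + 4·2 + 2·0 = 32
Roma: 2·3 + 9·1 + 2·4 + 3·3 + 4·1 + 2·4 = 44
Whiplash: 2·2 + 9·0 + 2·0 + 3·2 + 4·0 + 2·1 = 12
Arrival: 2·0 + 9·4 + 2·3 + 3·4 + 4·3 + 2·2 = 70
Amour: 2·4 + 9·3 + 2·1 + 3·1 + 4·4 + 2·3 = 62
Arrival has the highest Borda score (70).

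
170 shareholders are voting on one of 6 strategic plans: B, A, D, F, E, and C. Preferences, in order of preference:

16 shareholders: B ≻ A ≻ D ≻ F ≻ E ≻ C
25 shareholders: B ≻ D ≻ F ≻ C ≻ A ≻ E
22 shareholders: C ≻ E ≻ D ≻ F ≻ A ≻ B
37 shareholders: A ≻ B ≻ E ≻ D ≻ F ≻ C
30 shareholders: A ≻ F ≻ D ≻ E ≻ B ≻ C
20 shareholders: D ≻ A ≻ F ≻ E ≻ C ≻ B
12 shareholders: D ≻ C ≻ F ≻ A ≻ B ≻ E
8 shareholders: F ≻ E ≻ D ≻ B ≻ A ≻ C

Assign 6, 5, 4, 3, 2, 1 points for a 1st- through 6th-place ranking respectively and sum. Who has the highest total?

B: 16·6 + 25·6 + 22·1 + 37·5 + 30·2 + 20·1 + 12·2 + 8·3 = 581
A: 16·5 + 25·2 + 22·2 + 37·6 + 30·6 + 20·5 + 12·3 + 8·2 = 728
D: 16·4 + 25·5 + 22·4 + 37·3 + 30·4 + 20·6 + 12·6 + 8·4 = 732
F: 16·3 + 25·4 + 22·3 + 37·2 + 30·5 + 20·4 + 12·4 + 8·6 = 614
E: 16·2 + 25·1 + 22·5 + 37·4 + 30·3 + 20·3 + 12·1 + 8·5 = 517
C: 16·1 + 25·3 + 22·6 + 37·1 + 30·1 + 20·2 + 12·5 + 8·1 = 398
D has the highest Borda score (732).

D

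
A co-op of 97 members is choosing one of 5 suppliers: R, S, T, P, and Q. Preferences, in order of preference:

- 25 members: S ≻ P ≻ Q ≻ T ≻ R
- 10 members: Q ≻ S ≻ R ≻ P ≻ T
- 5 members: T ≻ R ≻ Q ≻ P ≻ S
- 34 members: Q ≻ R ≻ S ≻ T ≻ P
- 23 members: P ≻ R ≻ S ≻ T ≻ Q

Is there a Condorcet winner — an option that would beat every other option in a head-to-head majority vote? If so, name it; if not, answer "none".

Q

Q vs R: 69–28 for Q.
Q vs S: 49–48 for Q.
Q vs T: 69–28 for Q.
Q vs P: 49–48 for Q.
Q beats every other option head-to-head.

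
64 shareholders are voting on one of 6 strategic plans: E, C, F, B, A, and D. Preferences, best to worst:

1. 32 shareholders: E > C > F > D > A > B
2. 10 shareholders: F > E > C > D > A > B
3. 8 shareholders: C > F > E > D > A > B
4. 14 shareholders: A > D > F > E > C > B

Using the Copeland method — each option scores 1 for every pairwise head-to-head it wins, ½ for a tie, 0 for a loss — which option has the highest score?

E

E: beats C, B, A, and D; ties F → score 4.5.
C: beats F, B, A, and D; loses to E → score 4.
F: beats B, A, and D; ties E; loses to C → score 3.5.
B: loses to E, C, F, A, and D → score 0.
A: beats B; loses to E, C, F, and D → score 1.
D: beats B and A; loses to E, C, and F → score 2.
E has the best pairwise record.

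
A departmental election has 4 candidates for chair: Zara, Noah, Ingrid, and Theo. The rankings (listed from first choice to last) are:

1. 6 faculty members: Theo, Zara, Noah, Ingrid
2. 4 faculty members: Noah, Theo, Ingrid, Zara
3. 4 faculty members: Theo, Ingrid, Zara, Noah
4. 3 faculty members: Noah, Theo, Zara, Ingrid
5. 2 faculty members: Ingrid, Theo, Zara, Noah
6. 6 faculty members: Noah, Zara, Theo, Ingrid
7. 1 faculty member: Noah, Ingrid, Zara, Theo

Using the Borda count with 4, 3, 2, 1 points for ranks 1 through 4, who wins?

Zara: 6·3 + 4·1 + 4·2 + 3·2 + 2·2 + 6·3 + 1·2 = 60
Noah: 6·2 + 4·4 + 4·1 + 3·4 + 2·1 + 6·4 + 1·4 = 74
Ingrid: 6·1 + 4·2 + 4·3 + 3·1 + 2·4 + 6·1 + 1·3 = 46
Theo: 6·4 + 4·3 + 4·4 + 3·3 + 2·3 + 6·2 + 1·1 = 80
Theo has the highest Borda score (80).

Theo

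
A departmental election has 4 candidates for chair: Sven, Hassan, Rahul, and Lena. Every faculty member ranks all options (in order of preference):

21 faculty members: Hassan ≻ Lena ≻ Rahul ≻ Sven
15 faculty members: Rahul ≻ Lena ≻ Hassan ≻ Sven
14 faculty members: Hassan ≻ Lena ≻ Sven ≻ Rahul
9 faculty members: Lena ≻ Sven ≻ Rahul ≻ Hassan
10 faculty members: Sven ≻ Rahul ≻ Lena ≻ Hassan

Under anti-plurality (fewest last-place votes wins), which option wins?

Lena

Last-place votes: Sven 36, Hassan 19, Rahul 14, Lena 0.
Lena is ranked last by the fewest voters, so Lena wins.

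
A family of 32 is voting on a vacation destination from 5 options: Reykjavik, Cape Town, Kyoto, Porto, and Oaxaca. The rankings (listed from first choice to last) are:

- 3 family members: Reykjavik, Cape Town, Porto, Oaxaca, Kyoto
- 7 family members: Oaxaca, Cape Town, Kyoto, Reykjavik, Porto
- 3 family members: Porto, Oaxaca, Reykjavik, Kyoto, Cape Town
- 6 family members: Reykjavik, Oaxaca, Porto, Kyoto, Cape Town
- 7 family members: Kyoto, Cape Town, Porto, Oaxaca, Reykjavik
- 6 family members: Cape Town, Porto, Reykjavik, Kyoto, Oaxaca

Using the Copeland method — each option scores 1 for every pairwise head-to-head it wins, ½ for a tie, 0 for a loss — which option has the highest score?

Reykjavik: beats Kyoto; ties Porto; loses to Cape Town and Oaxaca → score 1.5.
Cape Town: beats Reykjavik and Porto; ties Kyoto and Oaxaca → score 3.
Kyoto: ties Cape Town; loses to Reykjavik, Porto, and Oaxaca → score 0.5.
Porto: beats Kyoto and Oaxaca; ties Reykjavik; loses to Cape Town → score 2.5.
Oaxaca: beats Reykjavik and Kyoto; ties Cape Town; loses to Porto → score 2.5.
Cape Town has the best pairwise record.

Cape Town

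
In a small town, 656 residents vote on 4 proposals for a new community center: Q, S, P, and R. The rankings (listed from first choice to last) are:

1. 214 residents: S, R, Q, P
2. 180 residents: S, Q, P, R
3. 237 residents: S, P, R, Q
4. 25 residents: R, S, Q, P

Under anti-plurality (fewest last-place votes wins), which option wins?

S

Last-place votes: Q 237, S 0, P 239, R 180.
S is ranked last by the fewest voters, so S wins.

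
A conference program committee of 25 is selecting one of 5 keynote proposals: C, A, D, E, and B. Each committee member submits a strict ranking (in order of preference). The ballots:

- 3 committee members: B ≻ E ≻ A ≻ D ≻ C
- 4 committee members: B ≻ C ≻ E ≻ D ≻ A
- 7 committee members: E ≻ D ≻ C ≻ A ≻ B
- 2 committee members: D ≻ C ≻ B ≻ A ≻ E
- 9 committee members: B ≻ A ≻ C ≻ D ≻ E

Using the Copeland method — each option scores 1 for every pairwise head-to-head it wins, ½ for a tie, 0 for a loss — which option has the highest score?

C: beats A, D, and E; loses to B → score 3.
A: loses to C, D, E, and B → score 0.
D: beats A; loses to C, E, and B → score 1.
E: beats A and D; loses to C and B → score 2.
B: beats C, A, D, and E → score 4.
B has the best pairwise record.

B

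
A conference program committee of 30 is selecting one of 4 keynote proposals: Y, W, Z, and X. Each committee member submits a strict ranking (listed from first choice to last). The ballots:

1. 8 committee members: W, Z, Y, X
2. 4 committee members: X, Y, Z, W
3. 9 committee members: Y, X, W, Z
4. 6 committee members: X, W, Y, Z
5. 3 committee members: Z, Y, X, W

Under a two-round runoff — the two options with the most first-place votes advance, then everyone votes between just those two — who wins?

Y

Round 1 first-place votes: Y 9, W 8, Z 3, X 10.
X and Y advance.
Runoff: X is preferred to Y by 10 voters; Y by 20.
Y wins the runoff.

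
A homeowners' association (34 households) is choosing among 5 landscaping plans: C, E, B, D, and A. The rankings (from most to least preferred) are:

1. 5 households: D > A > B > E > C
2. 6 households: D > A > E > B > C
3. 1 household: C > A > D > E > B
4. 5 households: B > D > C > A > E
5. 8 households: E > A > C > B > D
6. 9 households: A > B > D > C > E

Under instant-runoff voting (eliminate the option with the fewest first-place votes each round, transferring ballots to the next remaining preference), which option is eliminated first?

C

Round 1: C 1, E 8, B 5, D 11, A 9. Eliminate C.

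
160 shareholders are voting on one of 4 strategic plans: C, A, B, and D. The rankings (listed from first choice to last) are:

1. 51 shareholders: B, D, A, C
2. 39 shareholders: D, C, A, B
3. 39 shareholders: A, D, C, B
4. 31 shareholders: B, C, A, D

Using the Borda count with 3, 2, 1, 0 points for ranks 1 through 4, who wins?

D

C: 51·0 + 39·2 + 39·1 + 31·2 = 179
A: 51·1 + 39·1 + 39·3 + 31·1 = 238
B: 51·3 + 39·0 + 39·0 + 31·3 = 246
D: 51·2 + 39·3 + 39·2 + 31·0 = 297
D has the highest Borda score (297).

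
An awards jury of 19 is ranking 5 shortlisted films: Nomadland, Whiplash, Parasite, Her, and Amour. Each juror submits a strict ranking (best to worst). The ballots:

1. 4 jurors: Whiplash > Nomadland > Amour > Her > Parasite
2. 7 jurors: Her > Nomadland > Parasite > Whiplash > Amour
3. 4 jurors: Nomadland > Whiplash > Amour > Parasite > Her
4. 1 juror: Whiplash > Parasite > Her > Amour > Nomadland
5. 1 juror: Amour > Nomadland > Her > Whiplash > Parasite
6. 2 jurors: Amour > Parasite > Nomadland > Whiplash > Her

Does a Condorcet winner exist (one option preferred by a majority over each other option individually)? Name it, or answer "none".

Nomadland vs Whiplash: 14–5 for Nomadland.
Nomadland vs Parasite: 16–3 for Nomadland.
Nomadland vs Her: 11–8 for Nomadland.
Nomadland vs Amour: 15–4 for Nomadland.
Nomadland beats every other option head-to-head.

Nomadland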